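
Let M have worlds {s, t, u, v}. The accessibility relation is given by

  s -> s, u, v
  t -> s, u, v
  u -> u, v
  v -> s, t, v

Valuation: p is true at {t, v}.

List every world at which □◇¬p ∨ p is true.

{s, t, u, v}

s: □◇¬p is T, p is F. ✓
t: □◇¬p is T, p is T. ✓
u: □◇¬p is T, p is F. ✓
v: □◇¬p is T, p is T. ✓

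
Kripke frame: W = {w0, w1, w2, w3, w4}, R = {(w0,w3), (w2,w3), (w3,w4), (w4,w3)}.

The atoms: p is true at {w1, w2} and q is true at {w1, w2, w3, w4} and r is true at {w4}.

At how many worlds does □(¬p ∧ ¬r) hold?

4

w0: successors {w3}; ¬p ∧ ¬r there: w3:T. ✓
w1: no successors, so □(¬p ∧ ¬r) holds vacuously. ✓
w2: successors {w3}; ¬p ∧ ¬r there: w3:T. ✓
w3: successors {w4}; ¬p ∧ ¬r there: w4:F. ✗
w4: successors {w3}; ¬p ∧ ¬r there: w3:T. ✓
Satisfying worlds: {w0, w1, w2, w4}.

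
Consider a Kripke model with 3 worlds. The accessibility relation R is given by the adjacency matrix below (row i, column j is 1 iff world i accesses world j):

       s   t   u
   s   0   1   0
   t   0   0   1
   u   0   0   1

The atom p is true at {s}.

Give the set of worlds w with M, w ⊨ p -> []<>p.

s: p is T, []<>p is F. ✗
t: p is F, []<>p is F. ✓
u: p is F, []<>p is F. ✓

{t, u}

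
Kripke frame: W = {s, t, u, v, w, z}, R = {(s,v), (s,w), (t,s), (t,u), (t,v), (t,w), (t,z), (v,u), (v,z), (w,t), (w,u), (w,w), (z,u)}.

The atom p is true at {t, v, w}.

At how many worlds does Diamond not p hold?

4

s: successors {v, w}; not p there: v:F, w:F. ✗
t: successors {s, u, v, w, z}; not p there: s:T, u:T, v:F, w:F, z:T. ✓
u: no successors, so Diamond not p fails. ✗
v: successors {u, z}; not p there: u:T, z:T. ✓
w: successors {t, u, w}; not p there: t:F, u:T, w:F. ✓
z: successors {u}; not p there: u:T. ✓
Satisfying worlds: {t, v, w, z}.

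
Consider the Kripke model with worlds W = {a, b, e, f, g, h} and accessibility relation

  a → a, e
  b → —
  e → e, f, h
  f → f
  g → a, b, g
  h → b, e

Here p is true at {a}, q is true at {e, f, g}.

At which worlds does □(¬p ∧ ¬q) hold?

{b}

a: successors {a, e}; ¬p ∧ ¬q there: a:F, e:F. ✗
b: no successors, so □(¬p ∧ ¬q) holds vacuously. ✓
e: successors {e, f, h}; ¬p ∧ ¬q there: e:F, f:F, h:T. ✗
f: successors {f}; ¬p ∧ ¬q there: f:F. ✗
g: successors {a, b, g}; ¬p ∧ ¬q there: a:F, b:T, g:F. ✗
h: successors {b, e}; ¬p ∧ ¬q there: b:T, e:F. ✗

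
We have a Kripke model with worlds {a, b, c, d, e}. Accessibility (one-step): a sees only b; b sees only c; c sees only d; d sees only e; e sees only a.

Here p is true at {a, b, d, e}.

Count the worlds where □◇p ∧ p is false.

2

a: □◇p is F, p is T. ✗
b: □◇p is T, p is T. ✓
c: □◇p is T, p is F. ✗
d: □◇p is T, p is T. ✓
e: □◇p is T, p is T. ✓
Satisfying worlds: {b, d, e}.
So □◇p ∧ p fails at the other 2 worlds.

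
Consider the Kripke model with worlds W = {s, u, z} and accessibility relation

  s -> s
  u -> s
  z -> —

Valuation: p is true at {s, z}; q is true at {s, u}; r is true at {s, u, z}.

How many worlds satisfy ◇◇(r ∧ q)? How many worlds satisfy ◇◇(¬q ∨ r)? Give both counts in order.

2 and 2

For ◇◇(r ∧ q):
s: successors {s}; ◇(r ∧ q) there: s:T. ✓
u: successors {s}; ◇(r ∧ q) there: s:T. ✓
z: no successors, so ◇◇(r ∧ q) fails. ✗
— 2 worlds.
For ◇◇(¬q ∨ r):
s: successors {s}; ◇(¬q ∨ r) there: s:T. ✓
u: successors {s}; ◇(¬q ∨ r) there: s:T. ✓
z: no successors, so ◇◇(¬q ∨ r) fails. ✗
— 2 worlds.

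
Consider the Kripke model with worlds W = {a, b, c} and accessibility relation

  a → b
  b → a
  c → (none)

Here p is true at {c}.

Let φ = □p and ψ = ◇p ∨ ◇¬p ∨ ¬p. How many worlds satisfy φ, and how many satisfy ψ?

1 and 2

For □p:
a: successors {b}; p there: b:F. ✗
b: successors {a}; p there: a:F. ✗
c: no successors, so □p holds vacuously. ✓
— 1 world.
For ◇p ∨ ◇¬p ∨ ¬p:
a: ◇p is F, ◇¬p ∨ ¬p is T. ✓
b: ◇p is F, ◇¬p ∨ ¬p is T. ✓
c: ◇p is F, ◇¬p ∨ ¬p is F. ✗
— 2 worlds.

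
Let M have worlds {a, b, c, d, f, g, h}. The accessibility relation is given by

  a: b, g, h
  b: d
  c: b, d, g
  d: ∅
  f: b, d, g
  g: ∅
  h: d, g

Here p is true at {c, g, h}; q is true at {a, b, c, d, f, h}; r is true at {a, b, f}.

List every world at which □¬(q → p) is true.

a: successors {b, g, h}; ¬(q → p) there: b:T, g:F, h:F. ✗
b: successors {d}; ¬(q → p) there: d:T. ✓
c: successors {b, d, g}; ¬(q → p) there: b:T, d:T, g:F. ✗
d: no successors, so □¬(q → p) holds vacuously. ✓
f: successors {b, d, g}; ¬(q → p) there: b:T, d:T, g:F. ✗
g: no successors, so □¬(q → p) holds vacuously. ✓
h: successors {d, g}; ¬(q → p) there: d:T, g:F. ✗

{b, d, g}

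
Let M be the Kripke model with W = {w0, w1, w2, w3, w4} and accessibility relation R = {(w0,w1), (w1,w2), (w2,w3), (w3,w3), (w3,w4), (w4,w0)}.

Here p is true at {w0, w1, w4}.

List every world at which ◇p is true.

w0: successors {w1}; p there: w1:T. ✓
w1: successors {w2}; p there: w2:F. ✗
w2: successors {w3}; p there: w3:F. ✗
w3: successors {w3, w4}; p there: w3:F, w4:T. ✓
w4: successors {w0}; p there: w0:T. ✓

{w0, w3, w4}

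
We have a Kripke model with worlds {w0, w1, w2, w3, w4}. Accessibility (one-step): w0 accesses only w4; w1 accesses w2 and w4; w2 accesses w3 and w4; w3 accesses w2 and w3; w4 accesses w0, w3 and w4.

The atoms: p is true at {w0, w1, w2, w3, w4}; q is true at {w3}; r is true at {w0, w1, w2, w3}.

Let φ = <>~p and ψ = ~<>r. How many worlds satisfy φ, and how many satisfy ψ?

0 and 1

For <>~p:
w0: successors {w4}; ~p there: w4:F. ✗
w1: successors {w2, w4}; ~p there: w2:F, w4:F. ✗
w2: successors {w3, w4}; ~p there: w3:F, w4:F. ✗
w3: successors {w2, w3}; ~p there: w2:F, w3:F. ✗
w4: successors {w0, w3, w4}; ~p there: w0:F, w3:F, w4:F. ✗
— 0 worlds.
For ~<>r:
w0: <>r is F. ✓
w1: <>r is T. ✗
w2: <>r is T. ✗
w3: <>r is T. ✗
w4: <>r is T. ✗
— 1 world.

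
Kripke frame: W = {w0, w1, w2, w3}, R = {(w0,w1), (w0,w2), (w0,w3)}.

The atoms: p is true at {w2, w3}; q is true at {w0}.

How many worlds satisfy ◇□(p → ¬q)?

w0: successors {w1, w2, w3}; □(p → ¬q) there: w1:T, w2:T, w3:T. ✓
w1: no successors, so ◇□(p → ¬q) fails. ✗
w2: no successors, so ◇□(p → ¬q) fails. ✗
w3: no successors, so ◇□(p → ¬q) fails. ✗
Satisfying worlds: {w0}.

1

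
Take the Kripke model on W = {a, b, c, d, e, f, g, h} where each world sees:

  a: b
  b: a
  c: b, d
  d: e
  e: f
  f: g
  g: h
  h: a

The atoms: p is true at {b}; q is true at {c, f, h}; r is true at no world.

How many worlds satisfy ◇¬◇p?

a: successors {b}; ¬◇p there: b:T. ✓
b: successors {a}; ¬◇p there: a:F. ✗
c: successors {b, d}; ¬◇p there: b:T, d:T. ✓
d: successors {e}; ¬◇p there: e:T. ✓
e: successors {f}; ¬◇p there: f:T. ✓
f: successors {g}; ¬◇p there: g:T. ✓
g: successors {h}; ¬◇p there: h:T. ✓
h: successors {a}; ¬◇p there: a:F. ✗
Satisfying worlds: {a, c, d, e, f, g}.

6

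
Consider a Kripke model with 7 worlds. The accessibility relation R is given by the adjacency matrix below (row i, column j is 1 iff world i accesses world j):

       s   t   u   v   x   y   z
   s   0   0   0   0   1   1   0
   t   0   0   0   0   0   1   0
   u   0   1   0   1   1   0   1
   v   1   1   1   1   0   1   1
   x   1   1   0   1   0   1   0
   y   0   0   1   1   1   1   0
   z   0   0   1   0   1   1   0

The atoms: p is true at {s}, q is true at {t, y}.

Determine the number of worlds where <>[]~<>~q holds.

s: successors {x, y}; []~<>~q there: x:F, y:F. ✗
t: successors {y}; []~<>~q there: y:F. ✗
u: successors {t, v, x, z}; []~<>~q there: t:F, v:F, x:F, z:F. ✗
v: successors {s, t, u, v, y, z}; []~<>~q there: s:F, t:F, u:F, v:F, y:F, z:F. ✗
x: successors {s, t, v, y}; []~<>~q there: s:F, t:F, v:F, y:F. ✗
y: successors {u, v, x, y}; []~<>~q there: u:F, v:F, x:F, y:F. ✗
z: successors {u, x, y}; []~<>~q there: u:F, x:F, y:F. ✗
Satisfying worlds: ∅.

0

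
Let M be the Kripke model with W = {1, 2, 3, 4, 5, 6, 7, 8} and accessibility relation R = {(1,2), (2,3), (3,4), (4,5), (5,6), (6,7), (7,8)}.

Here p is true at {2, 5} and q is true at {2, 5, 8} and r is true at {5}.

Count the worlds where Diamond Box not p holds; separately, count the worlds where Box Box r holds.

6 and 3

For Diamond Box not p:
1: successors {2}; Box not p there: 2:T. ✓
2: successors {3}; Box not p there: 3:T. ✓
3: successors {4}; Box not p there: 4:F. ✗
4: successors {5}; Box not p there: 5:T. ✓
5: successors {6}; Box not p there: 6:T. ✓
6: successors {7}; Box not p there: 7:T. ✓
7: successors {8}; Box not p there: 8:T. ✓
8: no successors, so Diamond Box not p fails. ✗
— 6 worlds.
For Box Box r:
1: successors {2}; Box r there: 2:F. ✗
2: successors {3}; Box r there: 3:F. ✗
3: successors {4}; Box r there: 4:T. ✓
4: successors {5}; Box r there: 5:F. ✗
5: successors {6}; Box r there: 6:F. ✗
6: successors {7}; Box r there: 7:F. ✗
7: successors {8}; Box r there: 8:T. ✓
8: no successors, so Box Box r holds vacuously. ✓
— 3 worlds.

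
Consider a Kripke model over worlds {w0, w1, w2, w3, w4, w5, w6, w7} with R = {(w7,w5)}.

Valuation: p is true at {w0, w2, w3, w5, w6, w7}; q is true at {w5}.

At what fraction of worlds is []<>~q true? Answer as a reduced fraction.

w0: no successors, so []<>~q holds vacuously. ✓
w1: no successors, so []<>~q holds vacuously. ✓
w2: no successors, so []<>~q holds vacuously. ✓
w3: no successors, so []<>~q holds vacuously. ✓
w4: no successors, so []<>~q holds vacuously. ✓
w5: no successors, so []<>~q holds vacuously. ✓
w6: no successors, so []<>~q holds vacuously. ✓
w7: successors {w5}; <>~q there: w5:F. ✗
That's 7 of 8 worlds, so 7/8.

7/8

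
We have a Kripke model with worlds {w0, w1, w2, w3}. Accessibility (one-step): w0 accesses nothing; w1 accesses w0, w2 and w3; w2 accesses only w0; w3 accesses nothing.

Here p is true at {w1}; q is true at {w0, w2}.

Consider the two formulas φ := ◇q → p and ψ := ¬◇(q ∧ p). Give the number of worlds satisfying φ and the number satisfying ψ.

For ◇q → p:
w0: ◇q is F, p is F. ✓
w1: ◇q is T, p is T. ✓
w2: ◇q is T, p is F. ✗
w3: ◇q is F, p is F. ✓
— 3 worlds.
For ¬◇(q ∧ p):
w0: ◇(q ∧ p) is F. ✓
w1: ◇(q ∧ p) is F. ✓
w2: ◇(q ∧ p) is F. ✓
w3: ◇(q ∧ p) is F. ✓
— 4 worlds.

3 and 4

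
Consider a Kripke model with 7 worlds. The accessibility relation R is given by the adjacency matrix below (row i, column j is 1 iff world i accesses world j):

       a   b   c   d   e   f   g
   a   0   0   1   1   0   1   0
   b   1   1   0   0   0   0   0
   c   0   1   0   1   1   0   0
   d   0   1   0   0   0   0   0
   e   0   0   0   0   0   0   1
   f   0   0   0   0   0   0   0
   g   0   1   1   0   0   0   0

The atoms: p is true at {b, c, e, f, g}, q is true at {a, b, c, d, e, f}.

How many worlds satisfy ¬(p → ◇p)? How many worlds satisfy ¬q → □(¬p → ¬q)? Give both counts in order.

1 and 7

For ¬(p → ◇p):
a: p → ◇p is T. ✗
b: p → ◇p is T. ✗
c: p → ◇p is T. ✗
d: p → ◇p is T. ✗
e: p → ◇p is T. ✗
f: p → ◇p is F. ✓
g: p → ◇p is T. ✗
— 1 world.
For ¬q → □(¬p → ¬q):
a: ¬q is F, □(¬p → ¬q) is F. ✓
b: ¬q is F, □(¬p → ¬q) is F. ✓
c: ¬q is F, □(¬p → ¬q) is F. ✓
d: ¬q is F, □(¬p → ¬q) is T. ✓
e: ¬q is F, □(¬p → ¬q) is T. ✓
f: ¬q is F, □(¬p → ¬q) is T. ✓
g: ¬q is T, □(¬p → ¬q) is T. ✓
— 7 worlds.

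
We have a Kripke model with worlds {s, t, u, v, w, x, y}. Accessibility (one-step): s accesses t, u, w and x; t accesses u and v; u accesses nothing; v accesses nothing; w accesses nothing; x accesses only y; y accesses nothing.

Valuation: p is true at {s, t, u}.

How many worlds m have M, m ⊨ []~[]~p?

4

s: successors {t, u, w, x}; ~[]~p there: t:T, u:F, w:F, x:F. ✗
t: successors {u, v}; ~[]~p there: u:F, v:F. ✗
u: no successors, so []~[]~p holds vacuously. ✓
v: no successors, so []~[]~p holds vacuously. ✓
w: no successors, so []~[]~p holds vacuously. ✓
x: successors {y}; ~[]~p there: y:F. ✗
y: no successors, so []~[]~p holds vacuously. ✓
Satisfying worlds: {u, v, w, y}.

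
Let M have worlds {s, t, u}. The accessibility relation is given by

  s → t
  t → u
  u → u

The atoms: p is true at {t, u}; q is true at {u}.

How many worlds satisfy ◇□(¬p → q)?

s: successors {t}; □(¬p → q) there: t:T. ✓
t: successors {u}; □(¬p → q) there: u:T. ✓
u: successors {u}; □(¬p → q) there: u:T. ✓
Satisfying worlds: {s, t, u}.

3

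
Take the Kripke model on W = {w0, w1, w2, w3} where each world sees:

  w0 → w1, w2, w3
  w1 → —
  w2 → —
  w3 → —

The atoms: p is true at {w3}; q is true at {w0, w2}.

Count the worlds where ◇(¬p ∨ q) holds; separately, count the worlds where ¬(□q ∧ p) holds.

1 and 3

For ◇(¬p ∨ q):
w0: successors {w1, w2, w3}; ¬p ∨ q there: w1:T, w2:T, w3:F. ✓
w1: no successors, so ◇(¬p ∨ q) fails. ✗
w2: no successors, so ◇(¬p ∨ q) fails. ✗
w3: no successors, so ◇(¬p ∨ q) fails. ✗
— 1 world.
For ¬(□q ∧ p):
w0: □q ∧ p is F. ✓
w1: □q ∧ p is F. ✓
w2: □q ∧ p is F. ✓
w3: □q ∧ p is T. ✗
— 3 worlds.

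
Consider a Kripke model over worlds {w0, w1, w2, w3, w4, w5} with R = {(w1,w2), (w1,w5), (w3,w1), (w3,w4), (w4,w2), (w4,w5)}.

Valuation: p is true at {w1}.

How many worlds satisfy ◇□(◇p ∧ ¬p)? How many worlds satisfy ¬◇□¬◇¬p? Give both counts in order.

2 and 3

For ◇□(◇p ∧ ¬p):
w0: no successors, so ◇□(◇p ∧ ¬p) fails. ✗
w1: successors {w2, w5}; □(◇p ∧ ¬p) there: w2:T, w5:T. ✓
w2: no successors, so ◇□(◇p ∧ ¬p) fails. ✗
w3: successors {w1, w4}; □(◇p ∧ ¬p) there: w1:F, w4:F. ✗
w4: successors {w2, w5}; □(◇p ∧ ¬p) there: w2:T, w5:T. ✓
w5: no successors, so ◇□(◇p ∧ ¬p) fails. ✗
— 2 worlds.
For ¬◇□¬◇¬p:
w0: ◇□¬◇¬p is F. ✓
w1: ◇□¬◇¬p is T. ✗
w2: ◇□¬◇¬p is F. ✓
w3: ◇□¬◇¬p is T. ✗
w4: ◇□¬◇¬p is T. ✗
w5: ◇□¬◇¬p is F. ✓
— 3 worlds.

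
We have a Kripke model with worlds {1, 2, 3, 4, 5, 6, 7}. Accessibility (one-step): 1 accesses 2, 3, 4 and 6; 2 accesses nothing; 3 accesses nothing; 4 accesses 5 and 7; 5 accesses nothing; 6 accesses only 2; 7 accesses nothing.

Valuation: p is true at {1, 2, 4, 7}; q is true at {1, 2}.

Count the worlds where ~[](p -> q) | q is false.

4

1: ~[](p -> q) is T, q is T. ✓
2: ~[](p -> q) is F, q is T. ✓
3: ~[](p -> q) is F, q is F. ✗
4: ~[](p -> q) is T, q is F. ✓
5: ~[](p -> q) is F, q is F. ✗
6: ~[](p -> q) is F, q is F. ✗
7: ~[](p -> q) is F, q is F. ✗
Satisfying worlds: {1, 2, 4}.
So ~[](p -> q) | q fails at the other 4 worlds.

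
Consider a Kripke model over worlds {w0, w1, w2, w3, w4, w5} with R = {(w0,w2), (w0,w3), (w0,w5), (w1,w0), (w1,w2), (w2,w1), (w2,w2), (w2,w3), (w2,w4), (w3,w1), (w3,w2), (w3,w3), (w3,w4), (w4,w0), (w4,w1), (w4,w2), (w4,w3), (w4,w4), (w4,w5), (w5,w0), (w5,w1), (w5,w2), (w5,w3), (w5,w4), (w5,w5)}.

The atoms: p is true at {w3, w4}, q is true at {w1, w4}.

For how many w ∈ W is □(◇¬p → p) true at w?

0

w0: successors {w2, w3, w5}; ◇¬p → p there: w2:F, w3:T, w5:F. ✗
w1: successors {w0, w2}; ◇¬p → p there: w0:F, w2:F. ✗
w2: successors {w1, w2, w3, w4}; ◇¬p → p there: w1:F, w2:F, w3:T, w4:T. ✗
w3: successors {w1, w2, w3, w4}; ◇¬p → p there: w1:F, w2:F, w3:T, w4:T. ✗
w4: successors {w0, w1, w2, w3, w4, w5}; ◇¬p → p there: w0:F, w1:F, w2:F, w3:T, w4:T, w5:F. ✗
w5: successors {w0, w1, w2, w3, w4, w5}; ◇¬p → p there: w0:F, w1:F, w2:F, w3:T, w4:T, w5:F. ✗
Satisfying worlds: ∅.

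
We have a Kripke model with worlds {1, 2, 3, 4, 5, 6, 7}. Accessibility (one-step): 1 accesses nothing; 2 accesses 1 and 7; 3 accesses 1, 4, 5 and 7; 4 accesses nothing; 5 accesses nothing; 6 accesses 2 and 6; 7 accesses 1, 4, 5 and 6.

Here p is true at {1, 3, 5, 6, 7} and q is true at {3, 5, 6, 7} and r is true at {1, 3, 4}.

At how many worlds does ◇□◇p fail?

1: no successors, so ◇□◇p fails. ✗
2: successors {1, 7}; □◇p there: 1:T, 7:F. ✓
3: successors {1, 4, 5, 7}; □◇p there: 1:T, 4:T, 5:T, 7:F. ✓
4: no successors, so ◇□◇p fails. ✗
5: no successors, so ◇□◇p fails. ✗
6: successors {2, 6}; □◇p there: 2:F, 6:T. ✓
7: successors {1, 4, 5, 6}; □◇p there: 1:T, 4:T, 5:T, 6:T. ✓
Satisfying worlds: {2, 3, 6, 7}.
So ◇□◇p fails at the other 3 worlds.

3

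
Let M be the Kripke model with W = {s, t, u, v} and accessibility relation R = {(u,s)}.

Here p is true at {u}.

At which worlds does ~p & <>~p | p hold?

s: ~p & <>~p is F, p is F. ✗
t: ~p & <>~p is F, p is F. ✗
u: ~p & <>~p is F, p is T. ✓
v: ~p & <>~p is F, p is F. ✗

{u}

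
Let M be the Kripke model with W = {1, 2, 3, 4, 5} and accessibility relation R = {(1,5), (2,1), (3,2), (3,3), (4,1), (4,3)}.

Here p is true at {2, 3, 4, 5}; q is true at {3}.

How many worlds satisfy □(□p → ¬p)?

2

1: successors {5}; □p → ¬p there: 5:F. ✗
2: successors {1}; □p → ¬p there: 1:T. ✓
3: successors {2, 3}; □p → ¬p there: 2:T, 3:F. ✗
4: successors {1, 3}; □p → ¬p there: 1:T, 3:F. ✗
5: no successors, so □(□p → ¬p) holds vacuously. ✓
Satisfying worlds: {2, 5}.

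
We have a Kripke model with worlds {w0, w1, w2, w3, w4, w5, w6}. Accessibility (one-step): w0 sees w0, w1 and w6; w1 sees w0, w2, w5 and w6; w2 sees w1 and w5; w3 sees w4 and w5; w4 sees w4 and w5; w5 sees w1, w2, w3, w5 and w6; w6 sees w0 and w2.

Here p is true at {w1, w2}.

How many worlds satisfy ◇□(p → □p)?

w0: successors {w0, w1, w6}; □(p → □p) there: w0:F, w1:F, w6:F. ✗
w1: successors {w0, w2, w5, w6}; □(p → □p) there: w0:F, w2:F, w5:F, w6:F. ✗
w2: successors {w1, w5}; □(p → □p) there: w1:F, w5:F. ✗
w3: successors {w4, w5}; □(p → □p) there: w4:T, w5:F. ✓
w4: successors {w4, w5}; □(p → □p) there: w4:T, w5:F. ✓
w5: successors {w1, w2, w3, w5, w6}; □(p → □p) there: w1:F, w2:F, w3:T, w5:F, w6:F. ✓
w6: successors {w0, w2}; □(p → □p) there: w0:F, w2:F. ✗
Satisfying worlds: {w3, w4, w5}.

3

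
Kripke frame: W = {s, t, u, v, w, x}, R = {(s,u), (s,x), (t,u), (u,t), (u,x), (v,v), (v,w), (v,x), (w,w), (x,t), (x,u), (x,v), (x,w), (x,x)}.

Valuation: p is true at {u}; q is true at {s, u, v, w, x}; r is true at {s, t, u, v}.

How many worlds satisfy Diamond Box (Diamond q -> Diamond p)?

s: successors {u, x}; Box (Diamond q -> Diamond p) there: u:T, x:F. ✓
t: successors {u}; Box (Diamond q -> Diamond p) there: u:T. ✓
u: successors {t, x}; Box (Diamond q -> Diamond p) there: t:F, x:F. ✗
v: successors {v, w, x}; Box (Diamond q -> Diamond p) there: v:F, w:F, x:F. ✗
w: successors {w}; Box (Diamond q -> Diamond p) there: w:F. ✗
x: successors {t, u, v, w, x}; Box (Diamond q -> Diamond p) there: t:F, u:T, v:F, w:F, x:F. ✓
Satisfying worlds: {s, t, x}.

3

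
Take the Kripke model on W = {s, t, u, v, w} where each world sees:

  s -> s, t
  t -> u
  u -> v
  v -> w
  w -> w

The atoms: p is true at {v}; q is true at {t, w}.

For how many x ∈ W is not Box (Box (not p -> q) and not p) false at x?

3

s: Box (Box (not p -> q) and not p) is F. ✓
t: Box (Box (not p -> q) and not p) is T. ✗
u: Box (Box (not p -> q) and not p) is F. ✓
v: Box (Box (not p -> q) and not p) is T. ✗
w: Box (Box (not p -> q) and not p) is T. ✗
Satisfying worlds: {s, u}.
So not Box (Box (not p -> q) and not p) fails at the other 3 worlds.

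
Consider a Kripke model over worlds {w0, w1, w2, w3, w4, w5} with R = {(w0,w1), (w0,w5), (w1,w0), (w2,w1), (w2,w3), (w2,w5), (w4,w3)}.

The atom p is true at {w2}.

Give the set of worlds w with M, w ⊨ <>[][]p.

{w0, w2, w4}

w0: successors {w1, w5}; [][]p there: w1:F, w5:T. ✓
w1: successors {w0}; [][]p there: w0:F. ✗
w2: successors {w1, w3, w5}; [][]p there: w1:F, w3:T, w5:T. ✓
w3: no successors, so <>[][]p fails. ✗
w4: successors {w3}; [][]p there: w3:T. ✓
w5: no successors, so <>[][]p fails. ✗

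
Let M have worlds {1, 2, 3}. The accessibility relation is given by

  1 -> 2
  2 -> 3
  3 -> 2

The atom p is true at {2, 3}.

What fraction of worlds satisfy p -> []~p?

1/3

1: p is F, []~p is F. ✓
2: p is T, []~p is F. ✗
3: p is T, []~p is F. ✗
That's 1 of 3 worlds, so 1/3.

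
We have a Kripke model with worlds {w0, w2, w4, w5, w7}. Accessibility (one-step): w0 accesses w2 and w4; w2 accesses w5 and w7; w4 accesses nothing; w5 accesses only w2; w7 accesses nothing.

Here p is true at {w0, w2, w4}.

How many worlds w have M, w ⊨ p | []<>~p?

5

w0: p is T, []<>~p is F. ✓
w2: p is T, []<>~p is F. ✓
w4: p is T, []<>~p is T. ✓
w5: p is F, []<>~p is T. ✓
w7: p is F, []<>~p is T. ✓
Satisfying worlds: {w0, w2, w4, w5, w7}.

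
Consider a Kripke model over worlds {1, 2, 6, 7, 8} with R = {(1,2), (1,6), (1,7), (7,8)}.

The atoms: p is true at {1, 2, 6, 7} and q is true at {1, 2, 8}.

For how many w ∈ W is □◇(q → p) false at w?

1: successors {2, 6, 7}; ◇(q → p) there: 2:F, 6:F, 7:F. ✗
2: no successors, so □◇(q → p) holds vacuously. ✓
6: no successors, so □◇(q → p) holds vacuously. ✓
7: successors {8}; ◇(q → p) there: 8:F. ✗
8: no successors, so □◇(q → p) holds vacuously. ✓
Satisfying worlds: {2, 6, 8}.
So □◇(q → p) fails at the other 2 worlds.

2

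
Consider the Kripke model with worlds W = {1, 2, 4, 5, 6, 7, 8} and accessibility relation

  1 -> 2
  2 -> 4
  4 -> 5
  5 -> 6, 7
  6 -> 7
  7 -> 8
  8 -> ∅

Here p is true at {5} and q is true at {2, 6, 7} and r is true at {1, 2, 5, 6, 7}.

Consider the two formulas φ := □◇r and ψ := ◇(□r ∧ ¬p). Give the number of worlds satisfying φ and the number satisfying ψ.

For □◇r:
1: successors {2}; ◇r there: 2:F. ✗
2: successors {4}; ◇r there: 4:T. ✓
4: successors {5}; ◇r there: 5:T. ✓
5: successors {6, 7}; ◇r there: 6:T, 7:F. ✗
6: successors {7}; ◇r there: 7:F. ✗
7: successors {8}; ◇r there: 8:F. ✗
8: no successors, so □◇r holds vacuously. ✓
— 3 worlds.
For ◇(□r ∧ ¬p):
1: successors {2}; □r ∧ ¬p there: 2:F. ✗
2: successors {4}; □r ∧ ¬p there: 4:T. ✓
4: successors {5}; □r ∧ ¬p there: 5:F. ✗
5: successors {6, 7}; □r ∧ ¬p there: 6:T, 7:F. ✓
6: successors {7}; □r ∧ ¬p there: 7:F. ✗
7: successors {8}; □r ∧ ¬p there: 8:T. ✓
8: no successors, so ◇(□r ∧ ¬p) fails. ✗
— 3 worlds.

3 and 3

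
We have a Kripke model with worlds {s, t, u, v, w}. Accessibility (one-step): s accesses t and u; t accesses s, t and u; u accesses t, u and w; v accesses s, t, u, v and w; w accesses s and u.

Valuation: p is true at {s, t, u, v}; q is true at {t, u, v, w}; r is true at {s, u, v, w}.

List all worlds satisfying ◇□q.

s: successors {t, u}; □q there: t:F, u:T. ✓
t: successors {s, t, u}; □q there: s:T, t:F, u:T. ✓
u: successors {t, u, w}; □q there: t:F, u:T, w:F. ✓
v: successors {s, t, u, v, w}; □q there: s:T, t:F, u:T, v:F, w:F. ✓
w: successors {s, u}; □q there: s:T, u:T. ✓

{s, t, u, v, w}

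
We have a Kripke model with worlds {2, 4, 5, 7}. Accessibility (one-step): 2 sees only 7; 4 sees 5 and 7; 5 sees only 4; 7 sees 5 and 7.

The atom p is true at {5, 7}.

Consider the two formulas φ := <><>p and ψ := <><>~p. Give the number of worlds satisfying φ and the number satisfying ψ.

For <><>p:
2: successors {7}; <>p there: 7:T. ✓
4: successors {5, 7}; <>p there: 5:F, 7:T. ✓
5: successors {4}; <>p there: 4:T. ✓
7: successors {5, 7}; <>p there: 5:F, 7:T. ✓
— 4 worlds.
For <><>~p:
2: successors {7}; <>~p there: 7:F. ✗
4: successors {5, 7}; <>~p there: 5:T, 7:F. ✓
5: successors {4}; <>~p there: 4:F. ✗
7: successors {5, 7}; <>~p there: 5:T, 7:F. ✓
— 2 worlds.

4 and 2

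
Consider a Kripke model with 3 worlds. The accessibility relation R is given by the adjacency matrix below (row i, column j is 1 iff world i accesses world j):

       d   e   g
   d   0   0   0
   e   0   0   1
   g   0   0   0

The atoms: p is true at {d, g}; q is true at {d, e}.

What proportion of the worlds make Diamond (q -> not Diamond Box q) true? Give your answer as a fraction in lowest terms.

d: no successors, so Diamond (q -> not Diamond Box q) fails. ✗
e: successors {g}; q -> not Diamond Box q there: g:T. ✓
g: no successors, so Diamond (q -> not Diamond Box q) fails. ✗
That's 1 of 3 worlds, so 1/3.

1/3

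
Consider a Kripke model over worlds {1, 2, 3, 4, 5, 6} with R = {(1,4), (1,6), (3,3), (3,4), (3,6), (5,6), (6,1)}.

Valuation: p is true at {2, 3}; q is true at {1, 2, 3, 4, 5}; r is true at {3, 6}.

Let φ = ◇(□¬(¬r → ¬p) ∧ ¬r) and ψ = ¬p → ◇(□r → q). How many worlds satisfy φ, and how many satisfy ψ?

For ◇(□¬(¬r → ¬p) ∧ ¬r):
1: successors {4, 6}; □¬(¬r → ¬p) ∧ ¬r there: 4:T, 6:F. ✓
2: no successors, so ◇(□¬(¬r → ¬p) ∧ ¬r) fails. ✗
3: successors {3, 4, 6}; □¬(¬r → ¬p) ∧ ¬r there: 3:F, 4:T, 6:F. ✓
4: no successors, so ◇(□¬(¬r → ¬p) ∧ ¬r) fails. ✗
5: successors {6}; □¬(¬r → ¬p) ∧ ¬r there: 6:F. ✗
6: successors {1}; □¬(¬r → ¬p) ∧ ¬r there: 1:F. ✗
— 2 worlds.
For ¬p → ◇(□r → q):
1: ¬p is T, ◇(□r → q) is T. ✓
2: ¬p is F, ◇(□r → q) is F. ✓
3: ¬p is F, ◇(□r → q) is T. ✓
4: ¬p is T, ◇(□r → q) is F. ✗
5: ¬p is T, ◇(□r → q) is T. ✓
6: ¬p is T, ◇(□r → q) is T. ✓
— 5 worlds.

2 and 5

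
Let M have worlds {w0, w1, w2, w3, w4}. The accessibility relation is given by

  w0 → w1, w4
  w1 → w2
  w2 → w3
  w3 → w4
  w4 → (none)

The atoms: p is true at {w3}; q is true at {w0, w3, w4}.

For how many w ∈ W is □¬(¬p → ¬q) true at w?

w0: successors {w1, w4}; ¬(¬p → ¬q) there: w1:F, w4:T. ✗
w1: successors {w2}; ¬(¬p → ¬q) there: w2:F. ✗
w2: successors {w3}; ¬(¬p → ¬q) there: w3:F. ✗
w3: successors {w4}; ¬(¬p → ¬q) there: w4:T. ✓
w4: no successors, so □¬(¬p → ¬q) holds vacuously. ✓
Satisfying worlds: {w3, w4}.

2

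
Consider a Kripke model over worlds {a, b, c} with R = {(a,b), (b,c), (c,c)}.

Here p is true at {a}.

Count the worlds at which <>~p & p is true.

a: <>~p is T, p is T. ✓
b: <>~p is T, p is F. ✗
c: <>~p is T, p is F. ✗
Satisfying worlds: {a}.

1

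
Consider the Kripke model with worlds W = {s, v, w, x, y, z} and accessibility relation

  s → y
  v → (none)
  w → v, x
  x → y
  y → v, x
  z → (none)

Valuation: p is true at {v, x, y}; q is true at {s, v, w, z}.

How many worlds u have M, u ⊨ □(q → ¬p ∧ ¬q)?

4

s: successors {y}; q → ¬p ∧ ¬q there: y:T. ✓
v: no successors, so □(q → ¬p ∧ ¬q) holds vacuously. ✓
w: successors {v, x}; q → ¬p ∧ ¬q there: v:F, x:T. ✗
x: successors {y}; q → ¬p ∧ ¬q there: y:T. ✓
y: successors {v, x}; q → ¬p ∧ ¬q there: v:F, x:T. ✗
z: no successors, so □(q → ¬p ∧ ¬q) holds vacuously. ✓
Satisfying worlds: {s, v, x, z}.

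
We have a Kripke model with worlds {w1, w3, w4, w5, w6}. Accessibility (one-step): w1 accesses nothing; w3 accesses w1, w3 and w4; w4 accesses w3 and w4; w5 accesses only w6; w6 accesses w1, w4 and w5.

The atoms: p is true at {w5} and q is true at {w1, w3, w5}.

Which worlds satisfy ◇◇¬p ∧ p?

w1: ◇◇¬p is F, p is F. ✗
w3: ◇◇¬p is T, p is F. ✗
w4: ◇◇¬p is T, p is F. ✗
w5: ◇◇¬p is T, p is T. ✓
w6: ◇◇¬p is T, p is F. ✗

{w5}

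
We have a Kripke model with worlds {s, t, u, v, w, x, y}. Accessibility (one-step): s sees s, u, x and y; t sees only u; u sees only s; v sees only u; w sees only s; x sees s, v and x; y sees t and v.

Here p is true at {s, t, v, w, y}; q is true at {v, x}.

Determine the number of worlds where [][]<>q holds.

s: successors {s, u, x, y}; []<>q there: s:F, u:T, x:F, y:F. ✗
t: successors {u}; []<>q there: u:T. ✓
u: successors {s}; []<>q there: s:F. ✗
v: successors {u}; []<>q there: u:T. ✓
w: successors {s}; []<>q there: s:F. ✗
x: successors {s, v, x}; []<>q there: s:F, v:F, x:F. ✗
y: successors {t, v}; []<>q there: t:F, v:F. ✗
Satisfying worlds: {t, v}.

2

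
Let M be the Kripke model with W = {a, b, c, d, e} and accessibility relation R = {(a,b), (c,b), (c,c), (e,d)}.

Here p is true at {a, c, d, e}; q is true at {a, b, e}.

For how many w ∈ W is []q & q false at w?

a: []q is T, q is T. ✓
b: []q is T, q is T. ✓
c: []q is F, q is F. ✗
d: []q is T, q is F. ✗
e: []q is F, q is T. ✗
Satisfying worlds: {a, b}.
So []q & q fails at the other 3 worlds.

3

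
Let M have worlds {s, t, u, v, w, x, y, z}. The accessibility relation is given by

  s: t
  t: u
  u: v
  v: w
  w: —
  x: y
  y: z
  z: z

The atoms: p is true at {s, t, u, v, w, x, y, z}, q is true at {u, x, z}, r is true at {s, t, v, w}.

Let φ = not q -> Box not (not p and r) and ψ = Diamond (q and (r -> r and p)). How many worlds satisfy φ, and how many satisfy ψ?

8 and 3

For not q -> Box not (not p and r):
s: not q is T, Box not (not p and r) is T. ✓
t: not q is T, Box not (not p and r) is T. ✓
u: not q is F, Box not (not p and r) is T. ✓
v: not q is T, Box not (not p and r) is T. ✓
w: not q is T, Box not (not p and r) is T. ✓
x: not q is F, Box not (not p and r) is T. ✓
y: not q is T, Box not (not p and r) is T. ✓
z: not q is F, Box not (not p and r) is T. ✓
— 8 worlds.
For Diamond (q and (r -> r and p)):
s: successors {t}; q and (r -> r and p) there: t:F. ✗
t: successors {u}; q and (r -> r and p) there: u:T. ✓
u: successors {v}; q and (r -> r and p) there: v:F. ✗
v: successors {w}; q and (r -> r and p) there: w:F. ✗
w: no successors, so Diamond (q and (r -> r and p)) fails. ✗
x: successors {y}; q and (r -> r and p) there: y:F. ✗
y: successors {z}; q and (r -> r and p) there: z:T. ✓
z: successors {z}; q and (r -> r and p) there: z:T. ✓
— 3 worlds.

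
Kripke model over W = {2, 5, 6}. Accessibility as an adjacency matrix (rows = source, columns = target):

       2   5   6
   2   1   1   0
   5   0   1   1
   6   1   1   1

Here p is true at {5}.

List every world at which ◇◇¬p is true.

{2, 5, 6}

2: successors {2, 5}; ◇¬p there: 2:T, 5:T. ✓
5: successors {5, 6}; ◇¬p there: 5:T, 6:T. ✓
6: successors {2, 5, 6}; ◇¬p there: 2:T, 5:T, 6:T. ✓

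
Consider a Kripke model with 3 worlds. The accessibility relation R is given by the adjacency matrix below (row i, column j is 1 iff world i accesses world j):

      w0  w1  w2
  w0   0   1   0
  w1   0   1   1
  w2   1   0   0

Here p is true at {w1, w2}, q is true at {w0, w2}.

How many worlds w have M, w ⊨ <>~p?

1

w0: successors {w1}; ~p there: w1:F. ✗
w1: successors {w1, w2}; ~p there: w1:F, w2:F. ✗
w2: successors {w0}; ~p there: w0:T. ✓
Satisfying worlds: {w2}.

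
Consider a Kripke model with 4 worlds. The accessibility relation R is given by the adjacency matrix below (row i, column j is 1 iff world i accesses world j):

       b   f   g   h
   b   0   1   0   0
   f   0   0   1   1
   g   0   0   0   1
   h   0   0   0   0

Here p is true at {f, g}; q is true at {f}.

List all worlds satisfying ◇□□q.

b: successors {f}; □□q there: f:F. ✗
f: successors {g, h}; □□q there: g:T, h:T. ✓
g: successors {h}; □□q there: h:T. ✓
h: no successors, so ◇□□q fails. ✗

{f, g}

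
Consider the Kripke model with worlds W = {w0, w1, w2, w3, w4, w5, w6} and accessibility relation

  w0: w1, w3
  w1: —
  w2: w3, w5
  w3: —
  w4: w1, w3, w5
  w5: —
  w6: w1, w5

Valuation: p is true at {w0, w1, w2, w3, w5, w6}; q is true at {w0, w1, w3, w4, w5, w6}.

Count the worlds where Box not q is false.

4

w0: successors {w1, w3}; not q there: w1:F, w3:F. ✗
w1: no successors, so Box not q holds vacuously. ✓
w2: successors {w3, w5}; not q there: w3:F, w5:F. ✗
w3: no successors, so Box not q holds vacuously. ✓
w4: successors {w1, w3, w5}; not q there: w1:F, w3:F, w5:F. ✗
w5: no successors, so Box not q holds vacuously. ✓
w6: successors {w1, w5}; not q there: w1:F, w5:F. ✗
Satisfying worlds: {w1, w3, w5}.
So Box not q fails at the other 4 worlds.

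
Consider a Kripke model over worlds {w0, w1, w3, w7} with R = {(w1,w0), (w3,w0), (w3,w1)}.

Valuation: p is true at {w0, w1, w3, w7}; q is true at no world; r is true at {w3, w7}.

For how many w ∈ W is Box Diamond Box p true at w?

2

w0: no successors, so Box Diamond Box p holds vacuously. ✓
w1: successors {w0}; Diamond Box p there: w0:F. ✗
w3: successors {w0, w1}; Diamond Box p there: w0:F, w1:T. ✗
w7: no successors, so Box Diamond Box p holds vacuously. ✓
Satisfying worlds: {w0, w7}.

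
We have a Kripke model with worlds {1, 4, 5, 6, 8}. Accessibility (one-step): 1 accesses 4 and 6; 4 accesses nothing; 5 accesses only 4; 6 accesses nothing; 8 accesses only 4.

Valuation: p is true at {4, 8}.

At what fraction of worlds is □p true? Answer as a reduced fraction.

1: successors {4, 6}; p there: 4:T, 6:F. ✗
4: no successors, so □p holds vacuously. ✓
5: successors {4}; p there: 4:T. ✓
6: no successors, so □p holds vacuously. ✓
8: successors {4}; p there: 4:T. ✓
That's 4 of 5 worlds, so 4/5.

4/5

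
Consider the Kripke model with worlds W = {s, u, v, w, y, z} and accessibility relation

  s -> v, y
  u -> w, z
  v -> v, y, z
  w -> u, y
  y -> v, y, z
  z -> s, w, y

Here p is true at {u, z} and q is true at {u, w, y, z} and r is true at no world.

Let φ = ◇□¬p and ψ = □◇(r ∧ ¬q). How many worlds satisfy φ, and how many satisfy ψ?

For ◇□¬p:
s: successors {v, y}; □¬p there: v:F, y:F. ✗
u: successors {w, z}; □¬p there: w:F, z:T. ✓
v: successors {v, y, z}; □¬p there: v:F, y:F, z:T. ✓
w: successors {u, y}; □¬p there: u:F, y:F. ✗
y: successors {v, y, z}; □¬p there: v:F, y:F, z:T. ✓
z: successors {s, w, y}; □¬p there: s:T, w:F, y:F. ✓
— 4 worlds.
For □◇(r ∧ ¬q):
s: successors {v, y}; ◇(r ∧ ¬q) there: v:F, y:F. ✗
u: successors {w, z}; ◇(r ∧ ¬q) there: w:F, z:F. ✗
v: successors {v, y, z}; ◇(r ∧ ¬q) there: v:F, y:F, z:F. ✗
w: successors {u, y}; ◇(r ∧ ¬q) there: u:F, y:F. ✗
y: successors {v, y, z}; ◇(r ∧ ¬q) there: v:F, y:F, z:F. ✗
z: successors {s, w, y}; ◇(r ∧ ¬q) there: s:F, w:F, y:F. ✗
— 0 worlds.

4 and 0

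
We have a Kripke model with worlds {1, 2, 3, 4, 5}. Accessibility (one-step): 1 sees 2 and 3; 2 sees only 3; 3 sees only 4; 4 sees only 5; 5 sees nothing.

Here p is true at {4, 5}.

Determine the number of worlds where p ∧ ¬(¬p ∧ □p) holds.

2

1: p is F, ¬(¬p ∧ □p) is T. ✗
2: p is F, ¬(¬p ∧ □p) is T. ✗
3: p is F, ¬(¬p ∧ □p) is F. ✗
4: p is T, ¬(¬p ∧ □p) is T. ✓
5: p is T, ¬(¬p ∧ □p) is T. ✓
Satisfying worlds: {4, 5}.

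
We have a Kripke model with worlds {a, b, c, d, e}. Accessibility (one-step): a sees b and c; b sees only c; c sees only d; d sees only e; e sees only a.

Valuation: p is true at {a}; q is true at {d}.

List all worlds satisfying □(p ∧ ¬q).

{e}

a: successors {b, c}; p ∧ ¬q there: b:F, c:F. ✗
b: successors {c}; p ∧ ¬q there: c:F. ✗
c: successors {d}; p ∧ ¬q there: d:F. ✗
d: successors {e}; p ∧ ¬q there: e:F. ✗
e: successors {a}; p ∧ ¬q there: a:T. ✓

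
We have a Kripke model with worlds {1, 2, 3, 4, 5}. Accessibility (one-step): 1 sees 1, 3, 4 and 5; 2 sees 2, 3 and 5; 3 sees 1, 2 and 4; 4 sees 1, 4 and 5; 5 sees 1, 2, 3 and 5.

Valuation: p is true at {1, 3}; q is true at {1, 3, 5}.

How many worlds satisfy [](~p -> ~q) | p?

2

1: [](~p -> ~q) is F, p is T. ✓
2: [](~p -> ~q) is F, p is F. ✗
3: [](~p -> ~q) is T, p is T. ✓
4: [](~p -> ~q) is F, p is F. ✗
5: [](~p -> ~q) is F, p is F. ✗
Satisfying worlds: {1, 3}.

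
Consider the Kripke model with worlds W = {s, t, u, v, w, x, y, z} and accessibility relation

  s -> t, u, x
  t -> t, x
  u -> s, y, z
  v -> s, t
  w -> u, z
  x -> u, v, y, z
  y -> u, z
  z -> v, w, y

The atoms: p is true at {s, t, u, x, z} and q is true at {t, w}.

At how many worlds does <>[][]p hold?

5

s: successors {t, u, x}; [][]p there: t:F, u:F, x:F. ✗
t: successors {t, x}; [][]p there: t:F, x:F. ✗
u: successors {s, y, z}; [][]p there: s:F, y:F, z:T. ✓
v: successors {s, t}; [][]p there: s:F, t:F. ✗
w: successors {u, z}; [][]p there: u:F, z:T. ✓
x: successors {u, v, y, z}; [][]p there: u:F, v:T, y:F, z:T. ✓
y: successors {u, z}; [][]p there: u:F, z:T. ✓
z: successors {v, w, y}; [][]p there: v:T, w:F, y:F. ✓
Satisfying worlds: {u, w, x, y, z}.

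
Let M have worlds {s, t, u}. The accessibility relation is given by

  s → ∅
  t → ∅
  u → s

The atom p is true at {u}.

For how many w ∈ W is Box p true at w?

s: no successors, so Box p holds vacuously. ✓
t: no successors, so Box p holds vacuously. ✓
u: successors {s}; p there: s:F. ✗
Satisfying worlds: {s, t}.

2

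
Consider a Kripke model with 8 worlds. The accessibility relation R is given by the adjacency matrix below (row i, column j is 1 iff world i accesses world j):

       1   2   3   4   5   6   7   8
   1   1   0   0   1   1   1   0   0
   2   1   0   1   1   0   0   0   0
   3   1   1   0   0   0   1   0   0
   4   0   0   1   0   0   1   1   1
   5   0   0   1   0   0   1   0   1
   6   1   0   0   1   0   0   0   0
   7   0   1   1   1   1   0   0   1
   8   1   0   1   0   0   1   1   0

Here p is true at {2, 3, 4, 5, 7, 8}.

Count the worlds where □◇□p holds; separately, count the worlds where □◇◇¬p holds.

For □◇□p:
1: successors {1, 4, 5, 6}; ◇□p there: 1:F, 4:T, 5:F, 6:F. ✗
2: successors {1, 3, 4}; ◇□p there: 1:F, 3:F, 4:T. ✗
3: successors {1, 2, 6}; ◇□p there: 1:F, 2:F, 6:F. ✗
4: successors {3, 6, 7, 8}; ◇□p there: 3:F, 6:F, 7:F, 8:T. ✗
5: successors {3, 6, 8}; ◇□p there: 3:F, 6:F, 8:T. ✗
6: successors {1, 4}; ◇□p there: 1:F, 4:T. ✗
7: successors {2, 3, 4, 5, 8}; ◇□p there: 2:F, 3:F, 4:T, 5:F, 8:T. ✗
8: successors {1, 3, 6, 7}; ◇□p there: 1:F, 3:F, 6:F, 7:F. ✗
— 0 worlds.
For □◇◇¬p:
1: successors {1, 4, 5, 6}; ◇◇¬p there: 1:T, 4:T, 5:T, 6:T. ✓
2: successors {1, 3, 4}; ◇◇¬p there: 1:T, 3:T, 4:T. ✓
3: successors {1, 2, 6}; ◇◇¬p there: 1:T, 2:T, 6:T. ✓
4: successors {3, 6, 7, 8}; ◇◇¬p there: 3:T, 6:T, 7:T, 8:T. ✓
5: successors {3, 6, 8}; ◇◇¬p there: 3:T, 6:T, 8:T. ✓
6: successors {1, 4}; ◇◇¬p there: 1:T, 4:T. ✓
7: successors {2, 3, 4, 5, 8}; ◇◇¬p there: 2:T, 3:T, 4:T, 5:T, 8:T. ✓
8: successors {1, 3, 6, 7}; ◇◇¬p there: 1:T, 3:T, 6:T, 7:T. ✓
— 8 worlds.

0 and 8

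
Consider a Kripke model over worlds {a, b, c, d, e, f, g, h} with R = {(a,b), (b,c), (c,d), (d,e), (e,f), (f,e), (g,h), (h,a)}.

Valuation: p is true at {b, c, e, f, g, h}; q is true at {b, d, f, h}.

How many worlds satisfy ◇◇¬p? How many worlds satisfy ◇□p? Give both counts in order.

2 and 6

For ◇◇¬p:
a: successors {b}; ◇¬p there: b:F. ✗
b: successors {c}; ◇¬p there: c:T. ✓
c: successors {d}; ◇¬p there: d:F. ✗
d: successors {e}; ◇¬p there: e:F. ✗
e: successors {f}; ◇¬p there: f:F. ✗
f: successors {e}; ◇¬p there: e:F. ✗
g: successors {h}; ◇¬p there: h:T. ✓
h: successors {a}; ◇¬p there: a:F. ✗
— 2 worlds.
For ◇□p:
a: successors {b}; □p there: b:T. ✓
b: successors {c}; □p there: c:F. ✗
c: successors {d}; □p there: d:T. ✓
d: successors {e}; □p there: e:T. ✓
e: successors {f}; □p there: f:T. ✓
f: successors {e}; □p there: e:T. ✓
g: successors {h}; □p there: h:F. ✗
h: successors {a}; □p there: a:T. ✓
— 6 worlds.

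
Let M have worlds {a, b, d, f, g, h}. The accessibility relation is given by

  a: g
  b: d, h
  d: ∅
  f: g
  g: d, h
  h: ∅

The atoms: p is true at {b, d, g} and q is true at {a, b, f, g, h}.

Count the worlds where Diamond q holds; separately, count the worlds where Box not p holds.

4 and 2

For Diamond q:
a: successors {g}; q there: g:T. ✓
b: successors {d, h}; q there: d:F, h:T. ✓
d: no successors, so Diamond q fails. ✗
f: successors {g}; q there: g:T. ✓
g: successors {d, h}; q there: d:F, h:T. ✓
h: no successors, so Diamond q fails. ✗
— 4 worlds.
For Box not p:
a: successors {g}; not p there: g:F. ✗
b: successors {d, h}; not p there: d:F, h:T. ✗
d: no successors, so Box not p holds vacuously. ✓
f: successors {g}; not p there: g:F. ✗
g: successors {d, h}; not p there: d:F, h:T. ✗
h: no successors, so Box not p holds vacuously. ✓
— 2 worlds.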